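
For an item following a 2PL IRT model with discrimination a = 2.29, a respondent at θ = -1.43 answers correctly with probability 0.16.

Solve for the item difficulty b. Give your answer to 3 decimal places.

P(θ) = 1 / (1 + exp(−a(θ − b)))
logit(0.16) = ln(0.16/0.84) = -1.6582
b = θ − logit/(a) = -1.43 − (-1.6582)/2.2900 = -0.7059

-0.706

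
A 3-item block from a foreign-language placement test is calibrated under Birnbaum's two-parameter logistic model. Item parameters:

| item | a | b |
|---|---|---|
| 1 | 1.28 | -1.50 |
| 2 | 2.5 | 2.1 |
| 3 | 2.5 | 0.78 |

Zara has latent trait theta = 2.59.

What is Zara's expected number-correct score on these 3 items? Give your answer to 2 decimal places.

P(theta) = 1 / (1 + exp(−a(theta − b)))
P_1 = 1/(1+e^{-5.2352}) = 0.9947
P_2 = 1/(1+e^{-1.2250}) = 0.7729
P_3 = 1/(1+e^{-4.5250}) = 0.9893
E[score] = 0.9947 + 0.7729 + 0.9893 = 2.7569

2.76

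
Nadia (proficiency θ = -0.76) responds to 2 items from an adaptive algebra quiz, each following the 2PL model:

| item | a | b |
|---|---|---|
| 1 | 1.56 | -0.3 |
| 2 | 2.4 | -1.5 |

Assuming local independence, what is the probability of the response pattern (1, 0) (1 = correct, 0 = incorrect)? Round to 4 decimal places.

P(θ) = 1 / (1 + exp(−a(θ − b)))
P_1 = 1/(1+e^{0.7176}) = 0.3279
P_2 = 1/(1+e^{-1.7760}) = 0.8552
L = P_1 × (1−P_2) = 0.3279 × 0.1448 = 0.04748

0.0475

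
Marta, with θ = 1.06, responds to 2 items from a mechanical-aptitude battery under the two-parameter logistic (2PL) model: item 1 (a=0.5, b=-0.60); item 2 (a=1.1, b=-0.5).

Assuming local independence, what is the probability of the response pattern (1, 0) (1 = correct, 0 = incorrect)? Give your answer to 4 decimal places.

0.1061

P(θ) = 1 / (1 + exp(−a(θ − b)))
P_1 = 1/(1+e^{-0.8300}) = 0.6964
P_2 = 1/(1+e^{-1.7160}) = 0.8476
L = P_1 × (1−P_2) = 0.6964 × 0.1524 = 0.10612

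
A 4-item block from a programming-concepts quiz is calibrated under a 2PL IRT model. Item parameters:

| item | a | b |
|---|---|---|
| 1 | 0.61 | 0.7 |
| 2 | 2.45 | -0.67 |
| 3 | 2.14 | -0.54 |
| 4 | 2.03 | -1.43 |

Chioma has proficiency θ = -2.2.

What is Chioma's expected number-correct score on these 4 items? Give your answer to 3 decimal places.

P(θ) = 1 / (1 + exp(−a(θ − b)))
P_1 = 1/(1+e^{1.7690}) = 0.1457
P_2 = 1/(1+e^{3.7485}) = 0.0230
P_3 = 1/(1+e^{3.5524}) = 0.0279
P_4 = 1/(1+e^{1.5631}) = 0.1732
E[score] = 0.1457 + 0.0230 + 0.0279 + 0.1732 = 0.3697

0.370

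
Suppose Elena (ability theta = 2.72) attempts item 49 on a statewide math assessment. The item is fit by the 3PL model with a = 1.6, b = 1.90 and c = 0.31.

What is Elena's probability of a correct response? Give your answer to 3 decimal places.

P(theta) = c + (1 − c) · 1 / (1 + exp(−a(theta − b)))
Exponent: 1.6 × (2.72 − 1.90) = 1.3120
1/(1 + e^{-1.3120}) = 0.7878
P = 0.31 + 0.69 × 0.7878 = 0.8536

0.854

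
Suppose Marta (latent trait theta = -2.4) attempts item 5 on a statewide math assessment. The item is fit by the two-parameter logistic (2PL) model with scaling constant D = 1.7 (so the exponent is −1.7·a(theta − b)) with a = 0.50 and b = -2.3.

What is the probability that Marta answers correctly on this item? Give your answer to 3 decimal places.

P(theta) = 1 / (1 + exp(−D·a(theta − b)))
Exponent: 1.7 × 0.50 × (-2.4 − (-2.3)) = -0.0850
1/(1 + e^{0.0850}) = 0.4788
P = 0.4788

0.479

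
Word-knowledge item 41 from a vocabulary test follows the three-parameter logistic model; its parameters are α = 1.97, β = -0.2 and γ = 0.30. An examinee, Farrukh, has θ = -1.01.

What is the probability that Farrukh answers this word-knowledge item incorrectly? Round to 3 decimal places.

0.582

P(θ) = γ + (1 − γ) · 1 / (1 + exp(−α(θ − β)))
Exponent: 1.97 × (-1.01 − (-0.2)) = -1.5957
1/(1 + e^{1.5957}) = 0.1686
P = 0.30 + 0.70 × 0.1686 = 0.4180
P(incorrect) = 1 − 0.4180 = 0.5820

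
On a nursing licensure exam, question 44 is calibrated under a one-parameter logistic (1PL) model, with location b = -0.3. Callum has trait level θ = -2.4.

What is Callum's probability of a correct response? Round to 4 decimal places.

0.1091

P(θ) = 1 / (1 + exp(−(θ − b)))
Exponent: (-2.4 − (-0.3)) = -2.1000
1/(1 + e^{2.1000}) = 0.1091
P = 0.1091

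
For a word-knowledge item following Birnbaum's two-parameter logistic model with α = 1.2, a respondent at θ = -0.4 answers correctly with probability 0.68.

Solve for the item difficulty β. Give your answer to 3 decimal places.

-1.028

P(θ) = 1 / (1 + exp(−α(θ − β)))
logit(0.68) = ln(0.68/0.32) = 0.7538
β = θ − logit/(α) = -0.4 − 0.7538/1.2000 = -1.0281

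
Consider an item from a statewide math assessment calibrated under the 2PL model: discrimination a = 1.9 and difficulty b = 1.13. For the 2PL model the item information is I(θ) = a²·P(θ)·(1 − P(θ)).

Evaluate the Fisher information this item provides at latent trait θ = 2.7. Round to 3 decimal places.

P = 1/(1+e^{-2.9830}) = 0.9518
P(1−P) = 0.9518 × 0.0482 = 0.0459
I = a² × P(1−P) = 1.9² × 0.0459 = 0.16561

0.166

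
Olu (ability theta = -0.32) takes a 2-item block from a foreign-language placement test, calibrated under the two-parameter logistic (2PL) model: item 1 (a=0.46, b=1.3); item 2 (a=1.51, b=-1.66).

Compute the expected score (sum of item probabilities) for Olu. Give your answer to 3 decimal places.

1.205

P(theta) = 1 / (1 + exp(−a(theta − b)))
P_1 = 1/(1+e^{0.7452}) = 0.3219
P_2 = 1/(1+e^{-2.0234}) = 0.8832
E[score] = 0.3219 + 0.8832 = 1.2051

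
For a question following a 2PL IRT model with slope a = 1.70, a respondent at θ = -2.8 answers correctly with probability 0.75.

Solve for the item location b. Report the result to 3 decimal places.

P(θ) = 1 / (1 + exp(−a(θ − b)))
logit(0.75) = ln(0.75/0.25) = 1.0986
b = θ − logit/(a) = -2.8 − 1.0986/1.7000 = -3.4462

-3.446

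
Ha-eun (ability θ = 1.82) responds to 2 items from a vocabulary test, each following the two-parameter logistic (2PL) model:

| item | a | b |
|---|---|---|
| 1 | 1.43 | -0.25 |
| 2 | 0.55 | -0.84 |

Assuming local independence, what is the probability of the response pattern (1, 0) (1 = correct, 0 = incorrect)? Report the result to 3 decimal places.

0.179

P(θ) = 1 / (1 + exp(−a(θ − b)))
P_1 = 1/(1+e^{-2.9601}) = 0.9507
P_2 = 1/(1+e^{-1.4630}) = 0.8120
L = P_1 × (1−P_2) = 0.9507 × 0.1880 = 0.17875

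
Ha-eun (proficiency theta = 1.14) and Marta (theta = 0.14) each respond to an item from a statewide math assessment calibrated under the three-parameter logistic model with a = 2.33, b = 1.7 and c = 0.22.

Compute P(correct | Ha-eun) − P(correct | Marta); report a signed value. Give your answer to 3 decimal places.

P(theta) = c + (1 − c) · 1 / (1 + exp(−a(theta − b)))
P(Ha-eun) = 0.3864  [exponent -1.3048]
P(Marta) = 0.2401  [exponent -3.6348]
Difference = 0.3864 − 0.2401 = 0.1464

0.146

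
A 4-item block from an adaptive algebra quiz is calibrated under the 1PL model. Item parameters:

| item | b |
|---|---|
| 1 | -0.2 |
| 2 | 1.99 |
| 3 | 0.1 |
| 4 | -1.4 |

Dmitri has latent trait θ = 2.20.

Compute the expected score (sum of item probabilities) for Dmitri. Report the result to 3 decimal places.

P(θ) = 1 / (1 + exp(−(θ − b)))
P_1 = 1/(1+e^{-2.4000}) = 0.9168
P_2 = 1/(1+e^{-0.2100}) = 0.5523
P_3 = 1/(1+e^{-2.1000}) = 0.8909
P_4 = 1/(1+e^{-3.6000}) = 0.9734
E[score] = 0.9168 + 0.5523 + 0.8909 + 0.9734 = 3.3334

3.333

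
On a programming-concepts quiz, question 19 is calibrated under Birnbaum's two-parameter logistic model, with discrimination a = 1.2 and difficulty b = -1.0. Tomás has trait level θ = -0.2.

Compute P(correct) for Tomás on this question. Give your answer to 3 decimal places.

0.723

P(θ) = 1 / (1 + exp(−a(θ − b)))
Exponent: 1.2 × (-0.2 − (-1.0)) = 0.9600
1/(1 + e^{-0.9600}) = 0.7231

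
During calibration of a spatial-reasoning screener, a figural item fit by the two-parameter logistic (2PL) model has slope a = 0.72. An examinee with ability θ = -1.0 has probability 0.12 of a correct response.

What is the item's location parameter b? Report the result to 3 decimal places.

1.767

P(θ) = 1 / (1 + exp(−a(θ − b)))
logit(0.12) = ln(0.12/0.88) = -1.9924
b = θ − logit/(a) = -1.0 − (-1.9924)/0.7200 = 1.7673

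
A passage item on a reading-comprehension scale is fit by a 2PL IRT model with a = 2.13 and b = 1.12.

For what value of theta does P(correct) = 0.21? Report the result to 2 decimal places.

0.50

P(theta) = 1 / (1 + exp(−a(theta − b)))
logit = ln(0.2100/0.7900) = -1.3249
theta = b + logit/(a) = 1.12 + (-1.3249)/2.1300 = 0.4980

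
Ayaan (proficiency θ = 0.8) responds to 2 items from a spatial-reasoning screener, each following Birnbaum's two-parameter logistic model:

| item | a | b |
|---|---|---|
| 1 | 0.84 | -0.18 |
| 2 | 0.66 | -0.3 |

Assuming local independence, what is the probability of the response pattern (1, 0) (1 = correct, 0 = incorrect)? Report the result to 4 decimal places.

P(θ) = 1 / (1 + exp(−a(θ − b)))
P_1 = 1/(1+e^{-0.8232}) = 0.6949
P_2 = 1/(1+e^{-0.7260}) = 0.6739
L = P_1 × (1−P_2) = 0.6949 × 0.3261 = 0.22659

0.2266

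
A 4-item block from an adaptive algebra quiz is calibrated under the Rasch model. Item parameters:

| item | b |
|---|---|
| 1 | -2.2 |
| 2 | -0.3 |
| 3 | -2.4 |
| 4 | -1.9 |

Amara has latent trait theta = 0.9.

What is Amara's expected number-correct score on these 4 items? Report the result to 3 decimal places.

3.633

P(theta) = 1 / (1 + exp(−(theta − b)))
P_1 = 1/(1+e^{-3.1000}) = 0.9569
P_2 = 1/(1+e^{-1.2000}) = 0.7685
P_3 = 1/(1+e^{-3.3000}) = 0.9644
P_4 = 1/(1+e^{-2.8000}) = 0.9427
E[score] = 0.9569 + 0.7685 + 0.9644 + 0.9427 = 3.6325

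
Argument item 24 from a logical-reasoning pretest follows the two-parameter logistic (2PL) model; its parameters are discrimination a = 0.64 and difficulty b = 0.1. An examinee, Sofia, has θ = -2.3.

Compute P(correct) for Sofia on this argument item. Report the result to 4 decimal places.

P(θ) = 1 / (1 + exp(−a(θ − b)))
Exponent: 0.64 × (-2.3 − 0.1) = -1.5360
1/(1 + e^{1.5360}) = 0.1771

0.1771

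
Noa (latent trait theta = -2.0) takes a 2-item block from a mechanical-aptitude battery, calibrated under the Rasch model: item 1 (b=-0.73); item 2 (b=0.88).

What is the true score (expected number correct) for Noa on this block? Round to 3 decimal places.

P(theta) = 1 / (1 + exp(−(theta − b)))
P_1 = 1/(1+e^{1.2700}) = 0.2193
P_2 = 1/(1+e^{2.8800}) = 0.0532
E[score] = 0.2193 + 0.0532 = 0.2724

0.272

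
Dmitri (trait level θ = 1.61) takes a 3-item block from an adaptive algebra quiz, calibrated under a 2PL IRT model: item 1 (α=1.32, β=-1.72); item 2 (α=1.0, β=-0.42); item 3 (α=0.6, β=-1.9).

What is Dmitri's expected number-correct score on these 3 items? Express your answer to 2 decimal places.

P(θ) = 1 / (1 + exp(−α(θ − β)))
P_1 = 1/(1+e^{-4.3956}) = 0.9878
P_2 = 1/(1+e^{-2.0300}) = 0.8839
P_3 = 1/(1+e^{-2.1060}) = 0.8915
E[score] = 0.9878 + 0.8839 + 0.8915 = 2.7632

2.76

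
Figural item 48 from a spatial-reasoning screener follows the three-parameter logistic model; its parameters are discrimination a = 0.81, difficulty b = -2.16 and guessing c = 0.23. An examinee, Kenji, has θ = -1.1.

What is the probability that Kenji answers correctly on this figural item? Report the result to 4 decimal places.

0.7708

P(θ) = c + (1 − c) · 1 / (1 + exp(−a(θ − b)))
Exponent: 0.81 × (-1.1 − (-2.16)) = 0.8586
1/(1 + e^{-0.8586}) = 0.7024
P = 0.23 + 0.77 × 0.7024 = 0.7708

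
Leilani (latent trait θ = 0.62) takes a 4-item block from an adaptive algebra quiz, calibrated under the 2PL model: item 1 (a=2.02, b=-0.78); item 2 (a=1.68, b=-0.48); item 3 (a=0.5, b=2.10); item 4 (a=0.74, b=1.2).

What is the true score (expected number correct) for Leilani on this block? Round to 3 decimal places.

2.525

P(θ) = 1 / (1 + exp(−a(θ − b)))
P_1 = 1/(1+e^{-2.8280}) = 0.9442
P_2 = 1/(1+e^{-1.8480}) = 0.8639
P_3 = 1/(1+e^{0.7400}) = 0.3230
P_4 = 1/(1+e^{0.4292}) = 0.3943
E[score] = 0.9442 + 0.8639 + 0.3230 + 0.3943 = 2.5254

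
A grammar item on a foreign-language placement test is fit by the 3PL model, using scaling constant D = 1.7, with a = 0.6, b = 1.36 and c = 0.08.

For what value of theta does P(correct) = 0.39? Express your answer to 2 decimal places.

0.70

P(theta) = c + (1 − c) · 1 / (1 + exp(−D·a(theta − b)))
Remove guessing floor: (0.39 − 0.08)/(1 − 0.08) = 0.3370
logit = ln(0.3370/0.6630) = -0.6769
theta = b + logit/(1.7·a) = 1.36 + (-0.6769)/1.0200 = 0.6964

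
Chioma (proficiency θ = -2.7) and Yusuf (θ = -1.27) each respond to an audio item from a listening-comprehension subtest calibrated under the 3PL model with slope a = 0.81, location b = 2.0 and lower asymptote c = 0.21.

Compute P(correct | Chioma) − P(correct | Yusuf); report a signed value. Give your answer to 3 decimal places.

P(θ) = c + (1 − c) · 1 / (1 + exp(−a(θ − b)))
P(Chioma) = 0.2272  [exponent -3.8070]
P(Yusuf) = 0.2622  [exponent -2.6487]
Difference = 0.2272 − 0.2622 = -0.0350

-0.035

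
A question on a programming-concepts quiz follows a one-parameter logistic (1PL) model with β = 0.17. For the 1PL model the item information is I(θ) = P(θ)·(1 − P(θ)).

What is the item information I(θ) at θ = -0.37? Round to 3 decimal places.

0.233

P = 1/(1+e^{0.5400}) = 0.3682
P(1−P) = 0.3682 × 0.6318 = 0.2326
I = P(1−P) = 0.23263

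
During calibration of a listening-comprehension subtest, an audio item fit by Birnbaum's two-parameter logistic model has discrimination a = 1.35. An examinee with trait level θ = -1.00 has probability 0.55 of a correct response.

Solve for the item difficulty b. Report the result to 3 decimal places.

P(θ) = 1 / (1 + exp(−a(θ − b)))
logit(0.55) = ln(0.55/0.45) = 0.2007
b = θ − logit/(a) = -1.00 − 0.2007/1.3500 = -1.1486

-1.149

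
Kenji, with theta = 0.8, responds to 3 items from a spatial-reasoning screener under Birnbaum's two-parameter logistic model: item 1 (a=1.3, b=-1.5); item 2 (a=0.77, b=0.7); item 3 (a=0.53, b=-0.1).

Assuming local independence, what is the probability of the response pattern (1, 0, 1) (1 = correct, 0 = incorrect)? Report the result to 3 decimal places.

0.282

P(theta) = 1 / (1 + exp(−a(theta − b)))
P_1 = 1/(1+e^{-2.9900}) = 0.9521
P_2 = 1/(1+e^{-0.0770}) = 0.5192
P_3 = 1/(1+e^{-0.4770}) = 0.6170
L = P_1 × (1−P_2) × P_3 = 0.9521 × 0.4808 × 0.6170 = 0.28244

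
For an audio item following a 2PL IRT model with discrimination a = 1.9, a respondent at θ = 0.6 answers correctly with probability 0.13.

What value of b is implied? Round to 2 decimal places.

P(θ) = 1 / (1 + exp(−a(θ − b)))
logit(0.13) = ln(0.13/0.87) = -1.9010
b = θ − logit/(a) = 0.6 − (-1.9010)/1.9000 = 1.6005

1.60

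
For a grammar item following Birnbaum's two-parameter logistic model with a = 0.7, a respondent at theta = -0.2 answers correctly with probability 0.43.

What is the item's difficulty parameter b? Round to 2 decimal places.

P(theta) = 1 / (1 + exp(−a(theta − b)))
logit(0.43) = ln(0.43/0.57) = -0.2819
b = theta − logit/(a) = -0.2 − (-0.2819)/0.7000 = 0.2026

0.20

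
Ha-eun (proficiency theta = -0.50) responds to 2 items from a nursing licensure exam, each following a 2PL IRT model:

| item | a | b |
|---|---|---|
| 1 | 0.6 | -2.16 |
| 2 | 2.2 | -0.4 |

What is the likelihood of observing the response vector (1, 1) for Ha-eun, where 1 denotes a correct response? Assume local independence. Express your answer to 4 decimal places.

P(theta) = 1 / (1 + exp(−a(theta − b)))
P_1 = 1/(1+e^{-0.9960}) = 0.7303
P_2 = 1/(1+e^{0.2200}) = 0.4452
L = P_1 × P_2 = 0.7303 × 0.4452 = 0.32513

0.3251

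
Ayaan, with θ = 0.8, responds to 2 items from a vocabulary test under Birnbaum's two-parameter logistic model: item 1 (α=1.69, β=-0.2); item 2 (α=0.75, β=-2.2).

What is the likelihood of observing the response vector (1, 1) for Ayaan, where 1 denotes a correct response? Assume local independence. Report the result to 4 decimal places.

P(θ) = 1 / (1 + exp(−α(θ − β)))
P_1 = 1/(1+e^{-1.6900}) = 0.8442
P_2 = 1/(1+e^{-2.2500}) = 0.9047
L = P_1 × P_2 = 0.8442 × 0.9047 = 0.76373

0.7637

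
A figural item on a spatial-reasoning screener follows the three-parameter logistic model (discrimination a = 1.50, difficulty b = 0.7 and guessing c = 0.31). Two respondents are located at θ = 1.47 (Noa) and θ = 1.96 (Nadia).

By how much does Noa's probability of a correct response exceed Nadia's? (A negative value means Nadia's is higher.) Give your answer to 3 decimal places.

P(θ) = c + (1 − c) · 1 / (1 + exp(−a(θ − b)))
P(Noa) = 0.8347  [exponent 1.1550]
P(Nadia) = 0.9094  [exponent 1.8900]
Difference = 0.8347 − 0.9094 = -0.0747

-0.075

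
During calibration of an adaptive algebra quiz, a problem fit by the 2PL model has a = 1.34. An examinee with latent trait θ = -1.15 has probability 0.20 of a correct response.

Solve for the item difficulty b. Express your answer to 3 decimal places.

P(θ) = 1 / (1 + exp(−a(θ − b)))
logit(0.20) = ln(0.20/0.80) = -1.3863
b = θ − logit/(a) = -1.15 − (-1.3863)/1.3400 = -0.1155

-0.115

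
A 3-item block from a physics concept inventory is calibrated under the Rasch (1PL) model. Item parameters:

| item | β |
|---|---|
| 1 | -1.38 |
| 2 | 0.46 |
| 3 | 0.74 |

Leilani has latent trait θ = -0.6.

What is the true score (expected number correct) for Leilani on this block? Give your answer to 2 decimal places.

P(θ) = 1 / (1 + exp(−(θ − β)))
P_1 = 1/(1+e^{-0.7800}) = 0.6857
P_2 = 1/(1+e^{1.0600}) = 0.2573
P_3 = 1/(1+e^{1.3400}) = 0.2075
E[score] = 0.6857 + 0.2573 + 0.2075 = 1.1505

1.15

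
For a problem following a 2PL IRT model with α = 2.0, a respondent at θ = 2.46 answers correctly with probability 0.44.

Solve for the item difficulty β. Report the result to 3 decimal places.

2.581

P(θ) = 1 / (1 + exp(−α(θ − β)))
logit(0.44) = ln(0.44/0.56) = -0.2412
β = θ − logit/(α) = 2.46 − (-0.2412)/2.0000 = 2.5806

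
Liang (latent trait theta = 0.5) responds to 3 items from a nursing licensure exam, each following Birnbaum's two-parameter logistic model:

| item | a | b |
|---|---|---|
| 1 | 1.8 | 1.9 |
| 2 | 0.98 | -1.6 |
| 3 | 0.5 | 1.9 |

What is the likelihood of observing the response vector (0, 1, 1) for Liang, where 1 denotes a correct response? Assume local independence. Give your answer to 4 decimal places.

0.2723

P(theta) = 1 / (1 + exp(−a(theta − b)))
P_1 = 1/(1+e^{2.5200}) = 0.0745
P_2 = 1/(1+e^{-2.0580}) = 0.8868
P_3 = 1/(1+e^{0.7000}) = 0.3318
L = (1−P_1) × P_2 × P_3 = 0.9255 × 0.8868 × 0.3318 = 0.27232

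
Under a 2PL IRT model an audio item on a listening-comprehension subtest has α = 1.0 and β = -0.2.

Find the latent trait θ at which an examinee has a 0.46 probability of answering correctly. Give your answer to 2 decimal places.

P(θ) = 1 / (1 + exp(−α(θ − β)))
logit = ln(0.4600/0.5400) = -0.1603
θ = β + logit/(α) = -0.2 + (-0.1603)/1.0000 = -0.3603

-0.36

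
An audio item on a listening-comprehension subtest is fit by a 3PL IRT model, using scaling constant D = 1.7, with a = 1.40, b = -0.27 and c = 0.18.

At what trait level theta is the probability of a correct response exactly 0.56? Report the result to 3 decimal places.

P(theta) = c + (1 − c) · 1 / (1 + exp(−D·a(theta − b)))
Remove guessing floor: (0.56 − 0.18)/(1 − 0.18) = 0.4634
logit = ln(0.4634/0.5366) = -0.1466
theta = b + logit/(1.7·a) = -0.27 + (-0.1466)/2.3800 = -0.3316

-0.332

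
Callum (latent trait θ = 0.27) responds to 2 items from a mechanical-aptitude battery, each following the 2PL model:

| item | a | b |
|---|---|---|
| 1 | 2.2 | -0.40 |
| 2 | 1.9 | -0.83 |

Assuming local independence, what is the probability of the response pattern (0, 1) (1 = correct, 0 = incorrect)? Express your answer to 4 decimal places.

0.1658

P(θ) = 1 / (1 + exp(−a(θ − b)))
P_1 = 1/(1+e^{-1.4740}) = 0.8137
P_2 = 1/(1+e^{-2.0900}) = 0.8899
L = (1−P_1) × P_2 = 0.1863 × 0.8899 = 0.16582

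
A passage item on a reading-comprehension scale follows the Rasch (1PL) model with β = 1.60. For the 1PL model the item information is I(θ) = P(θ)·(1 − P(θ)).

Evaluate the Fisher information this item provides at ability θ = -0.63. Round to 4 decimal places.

0.0877

P = 1/(1+e^{2.2300}) = 0.0971
P(1−P) = 0.0971 × 0.9029 = 0.0877
I = P(1−P) = 0.08766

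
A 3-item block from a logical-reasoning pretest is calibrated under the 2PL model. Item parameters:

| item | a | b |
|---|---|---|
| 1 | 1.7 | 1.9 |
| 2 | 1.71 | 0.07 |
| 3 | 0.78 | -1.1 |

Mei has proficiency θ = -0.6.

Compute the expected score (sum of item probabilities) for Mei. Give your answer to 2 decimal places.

P(θ) = 1 / (1 + exp(−a(θ − b)))
P_1 = 1/(1+e^{4.2500}) = 0.0141
P_2 = 1/(1+e^{1.1457}) = 0.2413
P_3 = 1/(1+e^{-0.3900}) = 0.5963
E[score] = 0.0141 + 0.2413 + 0.5963 = 0.8516

0.85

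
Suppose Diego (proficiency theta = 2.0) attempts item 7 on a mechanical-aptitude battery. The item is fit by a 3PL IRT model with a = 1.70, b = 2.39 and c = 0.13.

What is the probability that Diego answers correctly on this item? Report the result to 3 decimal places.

P(theta) = c + (1 − c) · 1 / (1 + exp(−a(theta − b)))
Exponent: 1.70 × (2.0 − 2.39) = -0.6630
1/(1 + e^{0.6630}) = 0.3401
P = 0.13 + 0.87 × 0.3401 = 0.4259

0.426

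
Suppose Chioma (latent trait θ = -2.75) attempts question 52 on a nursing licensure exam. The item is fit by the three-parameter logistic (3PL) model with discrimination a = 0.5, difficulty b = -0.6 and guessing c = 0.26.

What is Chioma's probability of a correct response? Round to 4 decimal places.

0.4483

P(θ) = c + (1 − c) · 1 / (1 + exp(−a(θ − b)))
Exponent: 0.5 × (-2.75 − (-0.6)) = -1.0750
1/(1 + e^{1.0750}) = 0.2545
P = 0.26 + 0.74 × 0.2545 = 0.4483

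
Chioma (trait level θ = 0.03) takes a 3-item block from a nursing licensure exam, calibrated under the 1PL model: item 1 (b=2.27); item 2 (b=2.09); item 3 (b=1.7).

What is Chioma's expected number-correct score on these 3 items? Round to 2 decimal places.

P(θ) = 1 / (1 + exp(−(θ − b)))
P_1 = 1/(1+e^{2.2400}) = 0.0962
P_2 = 1/(1+e^{2.0600}) = 0.1130
P_3 = 1/(1+e^{1.6700}) = 0.1584
E[score] = 0.0962 + 0.1130 + 0.1584 = 0.3677

0.37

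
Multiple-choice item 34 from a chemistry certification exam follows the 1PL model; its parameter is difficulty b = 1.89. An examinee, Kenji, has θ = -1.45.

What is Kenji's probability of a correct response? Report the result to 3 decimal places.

P(θ) = 1 / (1 + exp(−(θ − b)))
Exponent: (-1.45 − 1.89) = -3.3400
1/(1 + e^{3.3400}) = 0.0342
P = 0.0342

0.034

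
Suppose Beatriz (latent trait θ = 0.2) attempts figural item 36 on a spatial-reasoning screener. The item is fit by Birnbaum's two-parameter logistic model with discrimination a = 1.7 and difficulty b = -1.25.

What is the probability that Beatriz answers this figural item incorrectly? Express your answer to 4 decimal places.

0.0783

P(θ) = 1 / (1 + exp(−a(θ − b)))
Exponent: 1.7 × (0.2 − (-1.25)) = 2.4650
1/(1 + e^{-2.4650}) = 0.9217
P(incorrect) = 1 − 0.9217 = 0.0783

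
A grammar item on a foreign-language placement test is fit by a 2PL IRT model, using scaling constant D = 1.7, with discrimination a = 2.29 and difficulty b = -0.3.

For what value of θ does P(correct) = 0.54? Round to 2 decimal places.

-0.26

P(θ) = 1 / (1 + exp(−D·a(θ − b)))
logit = ln(0.5400/0.4600) = 0.1603
θ = b + logit/(1.7·a) = -0.3 + 0.1603/3.8930 = -0.2588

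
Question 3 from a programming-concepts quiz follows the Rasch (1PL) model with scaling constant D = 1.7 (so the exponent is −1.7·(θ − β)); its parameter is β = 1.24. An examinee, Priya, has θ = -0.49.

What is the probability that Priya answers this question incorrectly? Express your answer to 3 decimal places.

P(θ) = 1 / (1 + exp(−D·(θ − β)))
Exponent: 1.7 × (-0.49 − 1.24) = -2.9410
1/(1 + e^{2.9410}) = 0.0502
P = 0.0502
P(incorrect) = 1 − 0.0502 = 0.9498

0.950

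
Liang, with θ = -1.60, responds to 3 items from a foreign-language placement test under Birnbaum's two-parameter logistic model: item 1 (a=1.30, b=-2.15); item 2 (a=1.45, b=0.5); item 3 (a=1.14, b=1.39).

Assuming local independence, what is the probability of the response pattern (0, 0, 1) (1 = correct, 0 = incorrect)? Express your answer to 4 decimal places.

P(θ) = 1 / (1 + exp(−a(θ − b)))
P_1 = 1/(1+e^{-0.7150}) = 0.6715
P_2 = 1/(1+e^{3.0450}) = 0.0454
P_3 = 1/(1+e^{3.4086}) = 0.0320
L = (1−P_1) × (1−P_2) × P_3 = 0.3285 × 0.9546 × 0.0320 = 0.01004

0.0100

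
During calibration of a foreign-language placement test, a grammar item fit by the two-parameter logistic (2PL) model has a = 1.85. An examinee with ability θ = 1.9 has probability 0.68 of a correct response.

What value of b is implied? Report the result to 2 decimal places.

P(θ) = 1 / (1 + exp(−a(θ − b)))
logit(0.68) = ln(0.68/0.32) = 0.7538
b = θ − logit/(a) = 1.9 − 0.7538/1.8500 = 1.4926

1.49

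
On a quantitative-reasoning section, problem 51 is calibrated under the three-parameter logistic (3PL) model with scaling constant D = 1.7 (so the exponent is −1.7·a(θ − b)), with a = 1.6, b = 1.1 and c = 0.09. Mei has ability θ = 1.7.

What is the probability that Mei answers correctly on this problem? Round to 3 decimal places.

P(θ) = c + (1 − c) · 1 / (1 + exp(−D·a(θ − b)))
Exponent: 1.7 × 1.6 × (1.7 − 1.1) = 1.6320
1/(1 + e^{-1.6320}) = 0.8364
P = 0.09 + 0.91 × 0.8364 = 0.8512

0.851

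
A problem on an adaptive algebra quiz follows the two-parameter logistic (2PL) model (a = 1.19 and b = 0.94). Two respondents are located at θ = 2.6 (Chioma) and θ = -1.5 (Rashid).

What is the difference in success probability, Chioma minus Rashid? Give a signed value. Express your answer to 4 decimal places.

P(θ) = 1 / (1 + exp(−a(θ − b)))
P(Chioma) = 0.8782  [exponent 1.9754]
P(Rashid) = 0.0520  [exponent -2.9036]
Difference = 0.8782 − 0.0520 = 0.8262

0.8262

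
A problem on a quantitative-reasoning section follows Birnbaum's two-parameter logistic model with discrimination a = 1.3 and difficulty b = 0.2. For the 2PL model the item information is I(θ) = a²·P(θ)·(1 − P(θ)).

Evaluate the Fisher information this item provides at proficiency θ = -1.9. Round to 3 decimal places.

0.097

P = 1/(1+e^{2.7300}) = 0.0612
P(1−P) = 0.0612 × 0.9388 = 0.0575
I = a² × P(1−P) = 1.3² × 0.0575 = 0.09714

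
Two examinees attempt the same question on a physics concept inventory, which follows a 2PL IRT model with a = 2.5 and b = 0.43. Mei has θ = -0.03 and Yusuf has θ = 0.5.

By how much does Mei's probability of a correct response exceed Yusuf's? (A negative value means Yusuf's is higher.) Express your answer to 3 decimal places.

-0.303

P(θ) = 1 / (1 + exp(−a(θ − b)))
P(Mei) = 0.2405  [exponent -1.1500]
P(Yusuf) = 0.5436  [exponent 0.1750]
Difference = 0.2405 − 0.5436 = -0.3031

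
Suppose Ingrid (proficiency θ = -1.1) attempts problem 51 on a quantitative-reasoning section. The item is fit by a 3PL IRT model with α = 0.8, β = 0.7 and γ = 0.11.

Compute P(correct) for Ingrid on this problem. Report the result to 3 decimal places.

P(θ) = γ + (1 − γ) · 1 / (1 + exp(−α(θ − β)))
Exponent: 0.8 × (-1.1 − 0.7) = -1.4400
1/(1 + e^{1.4400}) = 0.1915
P = 0.11 + 0.89 × 0.1915 = 0.2805

0.280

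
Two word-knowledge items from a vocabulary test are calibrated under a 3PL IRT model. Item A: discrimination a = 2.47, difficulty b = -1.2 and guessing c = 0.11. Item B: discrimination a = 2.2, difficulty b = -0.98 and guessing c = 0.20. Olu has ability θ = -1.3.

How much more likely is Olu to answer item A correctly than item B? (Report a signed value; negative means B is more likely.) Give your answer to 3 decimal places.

P(θ) = c + (1 − c) · 1 / (1 + exp(−a(θ − b)))
P_A = 0.5003
P_B = 0.4647
P_A − P_B = 0.0356

0.036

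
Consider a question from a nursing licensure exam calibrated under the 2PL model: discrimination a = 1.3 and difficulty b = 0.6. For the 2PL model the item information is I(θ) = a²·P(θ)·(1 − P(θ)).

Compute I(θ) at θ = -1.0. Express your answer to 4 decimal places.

P = 1/(1+e^{2.0800}) = 0.1111
P(1−P) = 0.1111 × 0.8889 = 0.0987
I = a² × P(1−P) = 1.3² × 0.0987 = 0.16684

0.1668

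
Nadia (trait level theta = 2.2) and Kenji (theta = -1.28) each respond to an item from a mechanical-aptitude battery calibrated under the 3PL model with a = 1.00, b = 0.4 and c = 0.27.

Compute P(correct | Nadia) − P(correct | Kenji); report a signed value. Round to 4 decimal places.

P(theta) = c + (1 − c) · 1 / (1 + exp(−a(theta − b)))
P(Nadia) = 0.8964  [exponent 1.8000]
P(Kenji) = 0.3847  [exponent -1.6800]
Difference = 0.8964 − 0.3847 = 0.5118

0.5118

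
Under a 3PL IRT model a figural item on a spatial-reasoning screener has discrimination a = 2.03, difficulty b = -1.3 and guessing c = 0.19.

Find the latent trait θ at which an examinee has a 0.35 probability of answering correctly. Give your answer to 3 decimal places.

-1.991

P(θ) = c + (1 − c) · 1 / (1 + exp(−a(θ − b)))
Remove guessing floor: (0.35 − 0.19)/(1 − 0.19) = 0.1975
logit = ln(0.1975/0.8025) = -1.4018
θ = b + logit/(a) = -1.3 + (-1.4018)/2.0300 = -1.9905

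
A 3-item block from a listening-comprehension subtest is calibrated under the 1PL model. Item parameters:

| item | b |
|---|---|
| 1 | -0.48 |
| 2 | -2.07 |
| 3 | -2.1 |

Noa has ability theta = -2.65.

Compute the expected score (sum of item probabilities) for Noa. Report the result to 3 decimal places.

0.827

P(theta) = 1 / (1 + exp(−(theta − b)))
P_1 = 1/(1+e^{2.1700}) = 0.1025
P_2 = 1/(1+e^{0.5800}) = 0.3589
P_3 = 1/(1+e^{0.5500}) = 0.3659
E[score] = 0.1025 + 0.3589 + 0.3659 = 0.8273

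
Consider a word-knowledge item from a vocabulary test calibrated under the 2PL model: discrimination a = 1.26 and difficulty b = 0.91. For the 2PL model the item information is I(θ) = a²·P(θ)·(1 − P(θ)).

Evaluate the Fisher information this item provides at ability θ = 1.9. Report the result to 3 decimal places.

P = 1/(1+e^{-1.2474}) = 0.7768
P(1−P) = 0.7768 × 0.2232 = 0.1734
I = a² × P(1−P) = 1.26² × 0.1734 = 0.27522

0.275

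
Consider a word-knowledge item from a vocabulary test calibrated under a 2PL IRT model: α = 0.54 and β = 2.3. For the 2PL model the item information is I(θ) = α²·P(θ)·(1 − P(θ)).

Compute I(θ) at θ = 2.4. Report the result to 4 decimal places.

0.0728

P = 1/(1+e^{-0.0540}) = 0.5135
P(1−P) = 0.5135 × 0.4865 = 0.2498
I = α² × P(1−P) = 0.54² × 0.2498 = 0.07285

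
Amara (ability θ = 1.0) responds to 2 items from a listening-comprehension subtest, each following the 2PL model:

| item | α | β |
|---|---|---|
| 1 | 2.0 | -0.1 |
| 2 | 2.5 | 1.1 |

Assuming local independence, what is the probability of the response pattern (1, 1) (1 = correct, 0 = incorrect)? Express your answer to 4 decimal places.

0.3942

P(θ) = 1 / (1 + exp(−α(θ − β)))
P_1 = 1/(1+e^{-2.2000}) = 0.9002
P_2 = 1/(1+e^{0.2500}) = 0.4378
L = P_1 × P_2 = 0.9002 × 0.4378 = 0.39415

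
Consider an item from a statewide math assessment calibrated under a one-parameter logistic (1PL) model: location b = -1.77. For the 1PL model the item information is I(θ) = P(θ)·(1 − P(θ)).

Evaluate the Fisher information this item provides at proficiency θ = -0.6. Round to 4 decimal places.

0.1808

P = 1/(1+e^{-1.1700}) = 0.7631
P(1−P) = 0.7631 × 0.2369 = 0.1808
I = P(1−P) = 0.18075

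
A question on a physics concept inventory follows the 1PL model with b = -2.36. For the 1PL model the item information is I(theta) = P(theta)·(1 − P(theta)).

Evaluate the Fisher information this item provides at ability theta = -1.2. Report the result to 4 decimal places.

0.1817

P = 1/(1+e^{-1.1600}) = 0.7613
P(1−P) = 0.7613 × 0.2387 = 0.1817
I = P(1−P) = 0.18171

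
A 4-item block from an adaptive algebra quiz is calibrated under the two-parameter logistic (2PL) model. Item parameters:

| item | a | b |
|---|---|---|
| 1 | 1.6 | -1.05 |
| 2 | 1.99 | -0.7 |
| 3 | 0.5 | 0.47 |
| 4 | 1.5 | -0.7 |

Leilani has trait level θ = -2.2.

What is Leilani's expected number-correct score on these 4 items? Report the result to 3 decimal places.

P(θ) = 1 / (1 + exp(−a(θ − b)))
P_1 = 1/(1+e^{1.8400}) = 0.1371
P_2 = 1/(1+e^{2.9850}) = 0.0481
P_3 = 1/(1+e^{1.3350}) = 0.2083
P_4 = 1/(1+e^{2.2500}) = 0.0953
E[score] = 0.1371 + 0.0481 + 0.2083 + 0.0953 = 0.4888

0.489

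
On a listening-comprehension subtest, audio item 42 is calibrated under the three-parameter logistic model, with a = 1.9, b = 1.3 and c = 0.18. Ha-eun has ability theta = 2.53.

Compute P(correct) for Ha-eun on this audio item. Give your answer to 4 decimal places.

P(theta) = c + (1 − c) · 1 / (1 + exp(−a(theta − b)))
Exponent: 1.9 × (2.53 − 1.3) = 2.3370
1/(1 + e^{-2.3370}) = 0.9119
P = 0.18 + 0.82 × 0.9119 = 0.9278

0.9278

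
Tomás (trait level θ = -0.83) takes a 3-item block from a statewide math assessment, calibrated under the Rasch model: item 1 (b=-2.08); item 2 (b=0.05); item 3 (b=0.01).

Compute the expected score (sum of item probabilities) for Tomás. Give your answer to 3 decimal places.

P(θ) = 1 / (1 + exp(−(θ − b)))
P_1 = 1/(1+e^{-1.2500}) = 0.7773
P_2 = 1/(1+e^{0.8800}) = 0.2932
P_3 = 1/(1+e^{0.8400}) = 0.3015
E[score] = 0.7773 + 0.2932 + 0.3015 = 1.3720

1.372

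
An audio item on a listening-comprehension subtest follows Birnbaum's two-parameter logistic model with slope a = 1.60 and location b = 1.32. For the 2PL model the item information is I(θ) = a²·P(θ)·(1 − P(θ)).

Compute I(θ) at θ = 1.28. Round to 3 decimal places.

P = 1/(1+e^{0.0640}) = 0.4840
P(1−P) = 0.4840 × 0.5160 = 0.2497
I = a² × P(1−P) = 1.60² × 0.2497 = 0.63935

0.639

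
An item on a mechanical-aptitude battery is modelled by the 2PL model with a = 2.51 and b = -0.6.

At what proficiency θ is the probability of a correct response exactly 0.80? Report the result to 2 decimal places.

-0.05

P(θ) = 1 / (1 + exp(−a(θ − b)))
logit = ln(0.8000/0.2000) = 1.3863
θ = b + logit/(a) = -0.6 + 1.3863/2.5100 = -0.0477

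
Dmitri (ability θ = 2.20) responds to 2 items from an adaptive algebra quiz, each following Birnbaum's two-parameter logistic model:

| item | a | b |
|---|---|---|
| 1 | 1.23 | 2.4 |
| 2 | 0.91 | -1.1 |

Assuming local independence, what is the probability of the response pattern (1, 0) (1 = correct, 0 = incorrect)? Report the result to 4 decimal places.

P(θ) = 1 / (1 + exp(−a(θ − b)))
P_1 = 1/(1+e^{0.2460}) = 0.4388
P_2 = 1/(1+e^{-3.0030}) = 0.9527
L = P_1 × (1−P_2) = 0.4388 × 0.0473 = 0.02075

0.0208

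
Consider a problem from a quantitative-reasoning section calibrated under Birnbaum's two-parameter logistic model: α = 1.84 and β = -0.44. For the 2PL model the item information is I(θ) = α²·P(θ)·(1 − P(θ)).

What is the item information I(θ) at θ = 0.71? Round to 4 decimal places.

0.3250

P = 1/(1+e^{-2.1160}) = 0.8924
P(1−P) = 0.8924 × 0.1076 = 0.0960
I = α² × P(1−P) = 1.84² × 0.0960 = 0.32496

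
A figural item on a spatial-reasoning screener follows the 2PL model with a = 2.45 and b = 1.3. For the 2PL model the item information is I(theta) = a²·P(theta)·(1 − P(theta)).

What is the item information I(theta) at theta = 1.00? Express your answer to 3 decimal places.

P = 1/(1+e^{0.7350}) = 0.3241
P(1−P) = 0.3241 × 0.6759 = 0.2191
I = a² × P(1−P) = 2.45² × 0.2191 = 1.31490

1.315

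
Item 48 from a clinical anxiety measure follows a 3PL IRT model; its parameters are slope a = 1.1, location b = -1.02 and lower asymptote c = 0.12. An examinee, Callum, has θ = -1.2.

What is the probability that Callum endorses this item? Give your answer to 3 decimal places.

0.517

P(θ) = c + (1 − c) · 1 / (1 + exp(−a(θ − b)))
Exponent: 1.1 × (-1.2 − (-1.02)) = -0.1980
1/(1 + e^{0.1980}) = 0.4507
P = 0.12 + 0.88 × 0.4507 = 0.5166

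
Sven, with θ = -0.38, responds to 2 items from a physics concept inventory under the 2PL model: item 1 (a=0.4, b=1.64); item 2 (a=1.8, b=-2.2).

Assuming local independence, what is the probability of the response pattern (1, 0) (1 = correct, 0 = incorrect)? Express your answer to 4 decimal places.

P(θ) = 1 / (1 + exp(−a(θ − b)))
P_1 = 1/(1+e^{0.8080}) = 0.3083
P_2 = 1/(1+e^{-3.2760}) = 0.9636
L = P_1 × (1−P_2) = 0.3083 × 0.0364 = 0.01122

0.0112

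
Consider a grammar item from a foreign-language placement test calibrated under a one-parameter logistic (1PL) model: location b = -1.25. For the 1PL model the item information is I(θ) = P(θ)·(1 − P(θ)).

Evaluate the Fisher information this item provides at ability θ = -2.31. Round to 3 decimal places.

P = 1/(1+e^{1.0600}) = 0.2573
P(1−P) = 0.2573 × 0.7427 = 0.1911
I = P(1−P) = 0.19110

0.191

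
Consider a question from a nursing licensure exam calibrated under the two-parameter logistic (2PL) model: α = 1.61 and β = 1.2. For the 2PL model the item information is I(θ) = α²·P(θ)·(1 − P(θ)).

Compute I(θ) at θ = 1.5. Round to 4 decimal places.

P = 1/(1+e^{-0.4830}) = 0.6185
P(1−P) = 0.6185 × 0.3815 = 0.2360
I = α² × P(1−P) = 1.61² × 0.2360 = 0.61165

0.6117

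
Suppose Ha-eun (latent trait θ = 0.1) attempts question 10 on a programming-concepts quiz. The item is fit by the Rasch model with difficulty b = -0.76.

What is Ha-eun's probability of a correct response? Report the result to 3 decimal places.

0.703

P(θ) = 1 / (1 + exp(−(θ − b)))
Exponent: (0.1 − (-0.76)) = 0.8600
1/(1 + e^{-0.8600}) = 0.7027
P = 0.7027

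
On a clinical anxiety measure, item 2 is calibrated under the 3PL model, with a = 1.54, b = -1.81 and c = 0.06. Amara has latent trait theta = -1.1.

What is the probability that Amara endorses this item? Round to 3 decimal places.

P(theta) = c + (1 − c) · 1 / (1 + exp(−a(theta − b)))
Exponent: 1.54 × (-1.1 − (-1.81)) = 1.0934
1/(1 + e^{-1.0934}) = 0.7490
P = 0.06 + 0.94 × 0.7490 = 0.7641

0.764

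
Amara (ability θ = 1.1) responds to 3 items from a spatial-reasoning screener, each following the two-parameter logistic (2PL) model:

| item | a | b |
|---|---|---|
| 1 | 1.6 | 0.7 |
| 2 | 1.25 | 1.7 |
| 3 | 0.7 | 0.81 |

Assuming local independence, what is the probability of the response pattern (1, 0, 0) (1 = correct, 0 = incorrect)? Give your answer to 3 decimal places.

P(θ) = 1 / (1 + exp(−a(θ − b)))
P_1 = 1/(1+e^{-0.6400}) = 0.6548
P_2 = 1/(1+e^{0.7500}) = 0.3208
P_3 = 1/(1+e^{-0.2030}) = 0.5506
L = P_1 × (1−P_2) × (1−P_3) = 0.6548 × 0.6792 × 0.4494 = 0.19986

0.200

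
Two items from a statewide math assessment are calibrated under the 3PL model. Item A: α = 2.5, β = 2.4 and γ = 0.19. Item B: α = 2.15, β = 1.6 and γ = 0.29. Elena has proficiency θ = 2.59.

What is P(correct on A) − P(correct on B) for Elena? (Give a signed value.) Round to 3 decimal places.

P(θ) = γ + (1 − γ) · 1 / (1 + exp(−α(θ − β)))
P_A = 0.6894
P_B = 0.9245
P_A − P_B = -0.2351

-0.235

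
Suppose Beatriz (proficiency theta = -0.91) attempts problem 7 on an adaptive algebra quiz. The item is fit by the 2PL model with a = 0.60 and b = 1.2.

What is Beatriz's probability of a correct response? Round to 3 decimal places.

0.220

P(theta) = 1 / (1 + exp(−a(theta − b)))
Exponent: 0.60 × (-0.91 − 1.2) = -1.2660
1/(1 + e^{1.2660}) = 0.2199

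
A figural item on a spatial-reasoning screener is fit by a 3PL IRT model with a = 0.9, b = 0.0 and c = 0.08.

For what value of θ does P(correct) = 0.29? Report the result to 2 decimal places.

P(θ) = c + (1 − c) · 1 / (1 + exp(−a(θ − b)))
Remove guessing floor: (0.29 − 0.08)/(1 − 0.08) = 0.2283
logit = ln(0.2283/0.7717) = -1.2182
θ = b + logit/(a) = 0.0 + (-1.2182)/0.9000 = -1.3535

-1.35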